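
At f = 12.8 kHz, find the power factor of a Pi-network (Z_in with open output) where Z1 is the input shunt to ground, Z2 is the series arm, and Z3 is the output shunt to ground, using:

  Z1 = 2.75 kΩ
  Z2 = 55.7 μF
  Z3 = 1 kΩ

Step 1 — Angular frequency: ω = 2π·f = 2π·1.28e+04 = 8.042e+04 rad/s.
Step 2 — Component impedances:
  Z1: Z = R = 2750 Ω
  Z2: Z = 1/(jωC) = -j/(ω·C) = 0 - j0.2232 Ω
  Z3: Z = R = 1000 Ω
Step 3 — With open output, the series arm Z2 and the output shunt Z3 appear in series to ground: Z2 + Z3 = 1000 - j0.2232 Ω.
Step 4 — Parallel with input shunt Z1: Z_in = Z1 || (Z2 + Z3) = 733.3 - j0.12 Ω = 733.3∠-0.0° Ω.
Step 5 — Power factor: PF = cos(φ) = Re(Z)/|Z| = 733.3/733.3 = 1.
Step 6 — Type: Im(Z) = -0.12 ⇒ leading (phase φ = -0.0°).

PF = 1 (leading, φ = -0.0°)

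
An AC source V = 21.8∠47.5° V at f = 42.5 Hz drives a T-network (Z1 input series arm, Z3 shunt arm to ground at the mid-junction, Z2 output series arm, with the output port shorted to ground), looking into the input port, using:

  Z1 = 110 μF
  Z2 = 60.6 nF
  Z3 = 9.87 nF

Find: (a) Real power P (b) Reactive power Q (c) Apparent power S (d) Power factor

Step 1 — Angular frequency: ω = 2π·f = 2π·42.5 = 267 rad/s.
Step 2 — Component impedances:
  Z1: Z = 1/(jωC) = -j/(ω·C) = 0 - j34.04 Ω
  Z2: Z = 1/(jωC) = -j/(ω·C) = 0 - j6.18e+04 Ω
  Z3: Z = 1/(jωC) = -j/(ω·C) = 0 - j3.794e+05 Ω
Step 3 — With the output port shorted to ground, the output series arm Z2 runs from the junction to ground; the shunt arm Z3 also runs from the junction to ground. They appear in parallel: Z3 || Z2 = 0 - j5.314e+04 Ω.
Step 4 — Series with input arm Z1: Z_in = Z1 + (Z3 || Z2) = 0 - j5.317e+04 Ω = 5.317e+04∠-90.0° Ω.
Step 5 — Source phasor: V = 21.8∠47.5° V = 14.73 + j16.07 V.
Step 6 — Current: I = V / Z = -0.0003023 + j0.000277 A = 0.00041∠137.5° A.
Step 7 — Complex power: S = V·I* = 0 - j0.008937 VA.
Step 8 — Real power: P = Re(S) = 0 W.
Step 9 — Reactive power: Q = Im(S) = -0.008937 VAR.
Step 10 — Apparent power: |S| = 0.008937 VA.
Step 11 — Power factor: PF = P/|S| = 0 (leading).

(a) P = 0 W  (b) Q = -0.008937 VAR  (c) S = 0.008937 VA  (d) PF = 0 (leading)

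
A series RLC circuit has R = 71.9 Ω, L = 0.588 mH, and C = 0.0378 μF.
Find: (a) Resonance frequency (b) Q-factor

Step 1 — Resonance condition Im(Z)=0 gives ω₀ = 1/√(LC).
Step 2 — ω₀ = 1/√(0.000588·3.78e-08) = 2.121e+05 rad/s.
Step 3 — f₀ = ω₀/(2π) = 3.376e+04 Hz.
Step 4 — Series Q: Q = ω₀L/R = 2.121e+05·0.000588/71.9 = 1.735.

(a) f₀ = 3.376e+04 Hz  (b) Q = 1.735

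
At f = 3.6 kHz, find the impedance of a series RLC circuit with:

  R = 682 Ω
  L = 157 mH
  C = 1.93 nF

Step 1 — Angular frequency: ω = 2π·f = 2π·3600 = 2.262e+04 rad/s.
Step 2 — Component impedances:
  R: Z = R = 682 Ω
  L: Z = jωL = j·2.262e+04·0.157 = 0 + j3551 Ω
  C: Z = 1/(jωC) = -j/(ω·C) = 0 - j2.291e+04 Ω
Step 3 — Series combination: Z_total = R + L + C = 682 - j1.936e+04 Ω = 1.937e+04∠-88.0° Ω.

Z = 682 - j1.936e+04 Ω = 1.937e+04∠-88.0° Ω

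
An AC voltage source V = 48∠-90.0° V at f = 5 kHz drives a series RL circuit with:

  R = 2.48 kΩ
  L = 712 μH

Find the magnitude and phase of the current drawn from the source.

Step 1 — Angular frequency: ω = 2π·f = 2π·5000 = 3.142e+04 rad/s.
Step 2 — Component impedances:
  R: Z = R = 2480 Ω
  L: Z = jωL = j·3.142e+04·0.000712 = 0 + j22.37 Ω
Step 3 — Series combination: Z_total = R + L = 2480 + j22.37 Ω = 2480∠0.5° Ω.
Step 4 — Source phasor: V = 48∠-90.0° V = 0 - j48 V.
Step 5 — Ohm's law: I = V / Z_total = (0 - j48) / (2480 + j22.37) = -0.0001746 - j0.01935 A.
Step 6 — Convert to polar: |I| = 0.01935 A, ∠I = -90.5°.

I = 0.01935∠-90.5° A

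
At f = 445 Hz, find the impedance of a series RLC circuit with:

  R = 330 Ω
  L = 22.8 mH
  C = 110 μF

Step 1 — Angular frequency: ω = 2π·f = 2π·445 = 2796 rad/s.
Step 2 — Component impedances:
  R: Z = R = 330 Ω
  L: Z = jωL = j·2796·0.0228 = 0 + j63.75 Ω
  C: Z = 1/(jωC) = -j/(ω·C) = 0 - j3.251 Ω
Step 3 — Series combination: Z_total = R + L + C = 330 + j60.5 Ω = 335.5∠10.4° Ω.

Z = 330 + j60.5 Ω = 335.5∠10.4° Ω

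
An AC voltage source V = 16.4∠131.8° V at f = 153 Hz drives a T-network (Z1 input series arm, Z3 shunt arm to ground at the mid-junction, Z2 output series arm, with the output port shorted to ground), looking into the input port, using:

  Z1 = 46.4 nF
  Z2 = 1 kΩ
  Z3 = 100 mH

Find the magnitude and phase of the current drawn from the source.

Step 1 — Angular frequency: ω = 2π·f = 2π·153 = 961.3 rad/s.
Step 2 — Component impedances:
  Z1: Z = 1/(jωC) = -j/(ω·C) = 0 - j2.242e+04 Ω
  Z2: Z = R = 1000 Ω
  Z3: Z = jωL = j·961.3·0.1 = 0 + j96.13 Ω
Step 3 — With the output port shorted to ground, the output series arm Z2 runs from the junction to ground; the shunt arm Z3 also runs from the junction to ground. They appear in parallel: Z3 || Z2 = 9.157 + j95.25 Ω.
Step 4 — Series with input arm Z1: Z_in = Z1 + (Z3 || Z2) = 9.157 - j2.232e+04 Ω = 2.232e+04∠-90.0° Ω.
Step 5 — Source phasor: V = 16.4∠131.8° V = -10.93 + j12.23 V.
Step 6 — Ohm's law: I = V / Z_total = (-10.93 + j12.23) / (9.157 - j2.232e+04) = -0.0005479 - j0.0004894 A.
Step 7 — Convert to polar: |I| = 0.0007347 A, ∠I = -138.2°.

I = 0.0007347∠-138.2° A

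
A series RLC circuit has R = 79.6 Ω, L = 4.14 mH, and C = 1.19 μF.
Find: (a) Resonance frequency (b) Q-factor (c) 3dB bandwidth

Step 1 — Resonance: ω₀ = 1/√(LC) = 1/√(0.00414·1.19e-06) = 1.425e+04 rad/s.
Step 2 — f₀ = ω₀/(2π) = 2267 Hz.
Step 3 — Series Q: Q = ω₀L/R = 1.425e+04·0.00414/79.6 = 0.741.
Step 4 — Bandwidth: Δω = ω₀/Q = 1.923e+04 rad/s; BW = Δω/(2π) = 3060 Hz.

(a) f₀ = 2267 Hz  (b) Q = 0.741  (c) BW = 3060 Hz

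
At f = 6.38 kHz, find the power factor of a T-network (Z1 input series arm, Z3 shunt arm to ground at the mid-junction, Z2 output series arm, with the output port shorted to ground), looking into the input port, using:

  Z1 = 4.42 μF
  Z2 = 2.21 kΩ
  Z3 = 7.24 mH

Step 1 — Angular frequency: ω = 2π·f = 2π·6380 = 4.009e+04 rad/s.
Step 2 — Component impedances:
  Z1: Z = 1/(jωC) = -j/(ω·C) = 0 - j5.644 Ω
  Z2: Z = R = 2210 Ω
  Z3: Z = jωL = j·4.009e+04·0.00724 = 0 + j290.2 Ω
Step 3 — With the output port shorted to ground, the output series arm Z2 runs from the junction to ground; the shunt arm Z3 also runs from the junction to ground. They appear in parallel: Z3 || Z2 = 37.47 + j285.3 Ω.
Step 4 — Series with input arm Z1: Z_in = Z1 + (Z3 || Z2) = 37.47 + j279.7 Ω = 282.2∠82.4° Ω.
Step 5 — Power factor: PF = cos(φ) = Re(Z)/|Z| = 37.47/282.2 = 0.1328.
Step 6 — Type: Im(Z) = 279.7 ⇒ lagging (phase φ = 82.4°).

PF = 0.1328 (lagging, φ = 82.4°)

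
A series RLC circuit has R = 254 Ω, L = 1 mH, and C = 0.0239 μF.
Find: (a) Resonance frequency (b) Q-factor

Step 1 — Resonance condition Im(Z)=0 gives ω₀ = 1/√(LC).
Step 2 — ω₀ = 1/√(0.001·2.39e-08) = 2.046e+05 rad/s.
Step 3 — f₀ = ω₀/(2π) = 3.256e+04 Hz.
Step 4 — Series Q: Q = ω₀L/R = 2.046e+05·0.001/254 = 0.8053.

(a) f₀ = 3.256e+04 Hz  (b) Q = 0.8053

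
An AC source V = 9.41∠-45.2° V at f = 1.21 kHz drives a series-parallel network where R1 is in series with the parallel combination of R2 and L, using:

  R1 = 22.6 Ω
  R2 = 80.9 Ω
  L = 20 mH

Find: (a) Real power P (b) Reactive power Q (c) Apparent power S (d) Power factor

Step 1 — Angular frequency: ω = 2π·f = 2π·1210 = 7603 rad/s.
Step 2 — Component impedances:
  R1: Z = R = 22.6 Ω
  R2: Z = R = 80.9 Ω
  L: Z = jωL = j·7603·0.02 = 0 + j152.1 Ω
Step 3 — Parallel branch: R2 || L = 1/(1/R2 + 1/L) = 63.05 + j33.55 Ω.
Step 4 — Series with R1: Z_total = R1 + (R2 || L) = 85.65 + j33.55 Ω = 91.99∠21.4° Ω.
Step 5 — Source phasor: V = 9.41∠-45.2° V = 6.631 - j6.677 V.
Step 6 — Current: I = V / Z = 0.04065 - j0.09388 A = 0.1023∠-66.6° A.
Step 7 — Complex power: S = V·I* = 0.8963 + j0.3511 VA.
Step 8 — Real power: P = Re(S) = 0.8963 W.
Step 9 — Reactive power: Q = Im(S) = 0.3511 VAR.
Step 10 — Apparent power: |S| = 0.9626 VA.
Step 11 — Power factor: PF = P/|S| = 0.9311 (lagging).

(a) P = 0.8963 W  (b) Q = 0.3511 VAR  (c) S = 0.9626 VA  (d) PF = 0.9311 (lagging)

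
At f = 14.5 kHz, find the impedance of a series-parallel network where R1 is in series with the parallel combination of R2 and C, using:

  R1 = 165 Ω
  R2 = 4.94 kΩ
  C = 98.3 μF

Step 1 — Angular frequency: ω = 2π·f = 2π·1.45e+04 = 9.111e+04 rad/s.
Step 2 — Component impedances:
  R1: Z = R = 165 Ω
  R2: Z = R = 4940 Ω
  C: Z = 1/(jωC) = -j/(ω·C) = 0 - j0.1117 Ω
Step 3 — Parallel branch: R2 || C = 1/(1/R2 + 1/C) = 2.524e-06 - j0.1117 Ω.
Step 4 — Series with R1: Z_total = R1 + (R2 || C) = 165 - j0.1117 Ω = 165∠-0.0° Ω.

Z = 165 - j0.1117 Ω = 165∠-0.0° Ω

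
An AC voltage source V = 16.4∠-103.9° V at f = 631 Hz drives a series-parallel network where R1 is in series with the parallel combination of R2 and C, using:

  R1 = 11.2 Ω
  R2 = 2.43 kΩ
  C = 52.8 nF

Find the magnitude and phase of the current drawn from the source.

Step 1 — Angular frequency: ω = 2π·f = 2π·631 = 3965 rad/s.
Step 2 — Component impedances:
  R1: Z = R = 11.2 Ω
  R2: Z = R = 2430 Ω
  C: Z = 1/(jωC) = -j/(ω·C) = 0 - j4777 Ω
Step 3 — Parallel branch: R2 || C = 1/(1/R2 + 1/C) = 1930 - j982 Ω.
Step 4 — Series with R1: Z_total = R1 + (R2 || C) = 1942 - j982 Ω = 2176∠-26.8° Ω.
Step 5 — Source phasor: V = 16.4∠-103.9° V = -3.94 - j15.92 V.
Step 6 — Ohm's law: I = V / Z_total = (-3.94 - j15.92) / (1942 - j982) = 0.001686 - j0.007346 A.
Step 7 — Convert to polar: |I| = 0.007537 A, ∠I = -77.1°.

I = 0.007537∠-77.1° A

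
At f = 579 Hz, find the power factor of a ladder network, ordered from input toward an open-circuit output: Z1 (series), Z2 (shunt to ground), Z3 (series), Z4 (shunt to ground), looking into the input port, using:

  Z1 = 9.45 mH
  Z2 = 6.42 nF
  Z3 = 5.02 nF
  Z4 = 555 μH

Step 1 — Angular frequency: ω = 2π·f = 2π·579 = 3638 rad/s.
Step 2 — Component impedances:
  Z1: Z = jωL = j·3638·0.00945 = 0 + j34.38 Ω
  Z2: Z = 1/(jωC) = -j/(ω·C) = 0 - j4.282e+04 Ω
  Z3: Z = 1/(jωC) = -j/(ω·C) = 0 - j5.476e+04 Ω
  Z4: Z = jωL = j·3638·0.000555 = 0 + j2.019 Ω
Step 3 — Ladder network (open output): work backward from the far end, alternating series and parallel combinations. Z_in = 0 - j2.399e+04 Ω = 2.399e+04∠-90.0° Ω.
Step 4 — Power factor: PF = cos(φ) = Re(Z)/|Z| = 0/2.399e+04 = 0.
Step 5 — Type: Im(Z) = -2.399e+04 ⇒ leading (phase φ = -90.0°).

PF = 0 (leading, φ = -90.0°)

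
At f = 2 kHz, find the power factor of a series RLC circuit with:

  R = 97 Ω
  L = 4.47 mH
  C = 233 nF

Step 1 — Angular frequency: ω = 2π·f = 2π·2000 = 1.257e+04 rad/s.
Step 2 — Component impedances:
  R: Z = R = 97 Ω
  L: Z = jωL = j·1.257e+04·0.00447 = 0 + j56.17 Ω
  C: Z = 1/(jωC) = -j/(ω·C) = 0 - j341.5 Ω
Step 3 — Series combination: Z_total = R + L + C = 97 - j285.4 Ω = 301.4∠-71.2° Ω.
Step 4 — Power factor: PF = cos(φ) = Re(Z)/|Z| = 97/301.4 = 0.3218.
Step 5 — Type: Im(Z) = -285.4 ⇒ leading (phase φ = -71.2°).

PF = 0.3218 (leading, φ = -71.2°)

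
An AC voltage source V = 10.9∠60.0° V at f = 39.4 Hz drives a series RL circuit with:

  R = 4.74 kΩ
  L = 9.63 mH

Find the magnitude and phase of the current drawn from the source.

Step 1 — Angular frequency: ω = 2π·f = 2π·39.4 = 247.6 rad/s.
Step 2 — Component impedances:
  R: Z = R = 4740 Ω
  L: Z = jωL = j·247.6·0.00963 = 0 + j2.384 Ω
Step 3 — Series combination: Z_total = R + L = 4740 + j2.384 Ω = 4740∠0.0° Ω.
Step 4 — Source phasor: V = 10.9∠60.0° V = 5.45 + j9.44 V.
Step 5 — Ohm's law: I = V / Z_total = (5.45 + j9.44) / (4740 + j2.384) = 0.001151 + j0.001991 A.
Step 6 — Convert to polar: |I| = 0.0023 A, ∠I = 60.0°.

I = 0.0023∠60.0° A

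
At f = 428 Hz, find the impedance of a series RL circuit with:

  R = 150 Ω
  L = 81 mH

Step 1 — Angular frequency: ω = 2π·f = 2π·428 = 2689 rad/s.
Step 2 — Component impedances:
  R: Z = R = 150 Ω
  L: Z = jωL = j·2689·0.081 = 0 + j217.8 Ω
Step 3 — Series combination: Z_total = R + L = 150 + j217.8 Ω = 264.5∠55.4° Ω.

Z = 150 + j217.8 Ω = 264.5∠55.4° Ω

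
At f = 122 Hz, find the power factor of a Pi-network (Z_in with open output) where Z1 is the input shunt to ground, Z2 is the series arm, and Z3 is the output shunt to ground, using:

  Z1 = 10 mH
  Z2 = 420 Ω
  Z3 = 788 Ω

Step 1 — Angular frequency: ω = 2π·f = 2π·122 = 766.5 rad/s.
Step 2 — Component impedances:
  Z1: Z = jωL = j·766.5·0.01 = 0 + j7.665 Ω
  Z2: Z = R = 420 Ω
  Z3: Z = R = 788 Ω
Step 3 — With open output, the series arm Z2 and the output shunt Z3 appear in series to ground: Z2 + Z3 = 1208 Ω.
Step 4 — Parallel with input shunt Z1: Z_in = Z1 || (Z2 + Z3) = 0.04864 + j7.665 Ω = 7.665∠89.6° Ω.
Step 5 — Power factor: PF = cos(φ) = Re(Z)/|Z| = 0.04864/7.6653 = 0.006345.
Step 6 — Type: Im(Z) = 7.665 ⇒ lagging (phase φ = 89.6°).

PF = 0.006345 (lagging, φ = 89.6°)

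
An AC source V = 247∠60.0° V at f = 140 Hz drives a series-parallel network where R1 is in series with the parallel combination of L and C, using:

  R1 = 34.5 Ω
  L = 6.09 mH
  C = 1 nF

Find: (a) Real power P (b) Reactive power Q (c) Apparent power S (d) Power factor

Step 1 — Angular frequency: ω = 2π·f = 2π·140 = 879.6 rad/s.
Step 2 — Component impedances:
  R1: Z = R = 34.5 Ω
  L: Z = jωL = j·879.6·0.00609 = 0 + j5.357 Ω
  C: Z = 1/(jωC) = -j/(ω·C) = 0 - j1.137e+06 Ω
Step 3 — Parallel branch: L || C = 1/(1/L + 1/C) = 0 + j5.357 Ω.
Step 4 — Series with R1: Z_total = R1 + (L || C) = 34.5 + j5.357 Ω = 34.91∠8.8° Ω.
Step 5 — Source phasor: V = 247∠60.0° V = 123.5 + j213.9 V.
Step 6 — Current: I = V / Z = 4.436 + j5.512 A = 7.075∠51.2° A.
Step 7 — Complex power: S = V·I* = 1727 + j268.1 VA.
Step 8 — Real power: P = Re(S) = 1727 W.
Step 9 — Reactive power: Q = Im(S) = 268.1 VAR.
Step 10 — Apparent power: |S| = 1747 VA.
Step 11 — Power factor: PF = P/|S| = 0.9882 (lagging).

(a) P = 1727 W  (b) Q = 268.1 VAR  (c) S = 1747 VA  (d) PF = 0.9882 (lagging)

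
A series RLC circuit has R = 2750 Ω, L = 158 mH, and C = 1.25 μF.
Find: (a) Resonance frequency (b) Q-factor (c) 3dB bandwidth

Step 1 — Resonance: ω₀ = 1/√(LC) = 1/√(0.158·1.25e-06) = 2250 rad/s.
Step 2 — f₀ = ω₀/(2π) = 358.1 Hz.
Step 3 — Series Q: Q = ω₀L/R = 2250·0.158/2750 = 0.1293.
Step 4 — Bandwidth: Δω = ω₀/Q = 1.741e+04 rad/s; BW = Δω/(2π) = 2770 Hz.

(a) f₀ = 358.1 Hz  (b) Q = 0.1293  (c) BW = 2770 Hz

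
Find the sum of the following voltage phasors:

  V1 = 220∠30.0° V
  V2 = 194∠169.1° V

Step 1 — Convert each phasor to rectangular form:
  V1 = 220·(cos(30.0°) + j·sin(30.0°)) = 190.5 + j110 V
  V2 = 194·(cos(169.1°) + j·sin(169.1°)) = -190.5 + j36.68 V
Step 2 — Sum components: V_total = 0.0256 + j146.7 V.
Step 3 — Convert to polar: |V_total| = 146.7 V, ∠V_total = 90.0°.

V_total = 146.7∠90.0° V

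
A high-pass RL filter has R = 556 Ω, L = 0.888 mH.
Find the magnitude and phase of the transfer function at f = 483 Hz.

Step 1 — Angular frequency: ω = 2π·483 = 3035 rad/s.
Step 2 — Transfer function: H(jω) = jωL/(R + jωL).
Step 3 — Numerator jωL = j·2.695; denominator R + jωL = 556 + j2.695.
Step 4 — H = 2.349e-05 + j0.004847.
Step 5 — Magnitude: |H| = 0.004847 (-46.3 dB); phase: φ = 89.7°.

|H| = 0.004847 (-46.3 dB), φ = 89.7°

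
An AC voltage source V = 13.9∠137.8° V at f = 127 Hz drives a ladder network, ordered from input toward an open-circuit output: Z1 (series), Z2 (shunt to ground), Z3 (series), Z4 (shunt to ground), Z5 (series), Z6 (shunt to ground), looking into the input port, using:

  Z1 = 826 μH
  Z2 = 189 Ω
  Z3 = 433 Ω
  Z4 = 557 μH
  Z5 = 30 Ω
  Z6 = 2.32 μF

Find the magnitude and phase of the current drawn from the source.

Step 1 — Angular frequency: ω = 2π·f = 2π·127 = 798 rad/s.
Step 2 — Component impedances:
  Z1: Z = jωL = j·798·0.000826 = 0 + j0.6591 Ω
  Z2: Z = R = 189 Ω
  Z3: Z = R = 433 Ω
  Z4: Z = jωL = j·798·0.000557 = 0 + j0.4445 Ω
  Z5: Z = R = 30 Ω
  Z6: Z = 1/(jωC) = -j/(ω·C) = 0 - j540.2 Ω
Step 3 — Ladder network (open output): work backward from the far end, alternating series and parallel combinations. Z_in = 131.6 + j0.7002 Ω = 131.6∠0.3° Ω.
Step 4 — Source phasor: V = 13.9∠137.8° V = -10.3 + j9.337 V.
Step 5 — Ohm's law: I = V / Z_total = (-10.3 + j9.337) / (131.6 + j0.7002) = -0.07788 + j0.07138 A.
Step 6 — Convert to polar: |I| = 0.1056 A, ∠I = 137.5°.

I = 0.1056∠137.5° A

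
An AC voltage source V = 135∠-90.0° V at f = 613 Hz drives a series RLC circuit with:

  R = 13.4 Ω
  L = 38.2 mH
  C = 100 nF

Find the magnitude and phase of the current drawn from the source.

Step 1 — Angular frequency: ω = 2π·f = 2π·613 = 3852 rad/s.
Step 2 — Component impedances:
  R: Z = R = 13.4 Ω
  L: Z = jωL = j·3852·0.0382 = 0 + j147.1 Ω
  C: Z = 1/(jωC) = -j/(ω·C) = 0 - j2596 Ω
Step 3 — Series combination: Z_total = R + L + C = 13.4 - j2449 Ω = 2449∠-89.7° Ω.
Step 4 — Source phasor: V = 135∠-90.0° V = 0 - j135 V.
Step 5 — Ohm's law: I = V / Z_total = (0 - j135) / (13.4 - j2449) = 0.05512 - j0.0003016 A.
Step 6 — Convert to polar: |I| = 0.05512 A, ∠I = -0.3°.

I = 0.05512∠-0.3° A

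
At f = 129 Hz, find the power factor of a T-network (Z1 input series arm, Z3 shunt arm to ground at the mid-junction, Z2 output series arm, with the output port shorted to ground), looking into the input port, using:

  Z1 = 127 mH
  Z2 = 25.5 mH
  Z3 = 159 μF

Step 1 — Angular frequency: ω = 2π·f = 2π·129 = 810.5 rad/s.
Step 2 — Component impedances:
  Z1: Z = jωL = j·810.5·0.127 = 0 + j102.9 Ω
  Z2: Z = jωL = j·810.5·0.0255 = 0 + j20.67 Ω
  Z3: Z = 1/(jωC) = -j/(ω·C) = 0 - j7.759 Ω
Step 3 — With the output port shorted to ground, the output series arm Z2 runs from the junction to ground; the shunt arm Z3 also runs from the junction to ground. They appear in parallel: Z3 || Z2 = 0 - j12.42 Ω.
Step 4 — Series with input arm Z1: Z_in = Z1 + (Z3 || Z2) = 0 + j90.51 Ω = 90.51∠90.0° Ω.
Step 5 — Power factor: PF = cos(φ) = Re(Z)/|Z| = 0/90.51 = 0.
Step 6 — Type: Im(Z) = 90.51 ⇒ lagging (phase φ = 90.0°).

PF = 0 (lagging, φ = 90.0°)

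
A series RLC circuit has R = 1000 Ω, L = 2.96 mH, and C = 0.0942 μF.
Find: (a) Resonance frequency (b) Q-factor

Step 1 — Resonance condition Im(Z)=0 gives ω₀ = 1/√(LC).
Step 2 — ω₀ = 1/√(0.00296·9.42e-08) = 5.989e+04 rad/s.
Step 3 — f₀ = ω₀/(2π) = 9531 Hz.
Step 4 — Series Q: Q = ω₀L/R = 5.989e+04·0.00296/1000 = 0.1773.

(a) f₀ = 9531 Hz  (b) Q = 0.1773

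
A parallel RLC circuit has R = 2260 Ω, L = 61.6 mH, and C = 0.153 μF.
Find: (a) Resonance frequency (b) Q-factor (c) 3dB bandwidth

Step 1 — Resonance: ω₀ = 1/√(LC) = 1/√(0.0616·1.53e-07) = 1.03e+04 rad/s.
Step 2 — f₀ = ω₀/(2π) = 1639 Hz.
Step 3 — Parallel Q: Q = R/(ω₀L) = 2260/(1.03e+04·0.0616) = 3.562.
Step 4 — Bandwidth: Δω = ω₀/Q = 2892 rad/s; BW = Δω/(2π) = 460.3 Hz.

(a) f₀ = 1639 Hz  (b) Q = 3.562  (c) BW = 460.3 Hz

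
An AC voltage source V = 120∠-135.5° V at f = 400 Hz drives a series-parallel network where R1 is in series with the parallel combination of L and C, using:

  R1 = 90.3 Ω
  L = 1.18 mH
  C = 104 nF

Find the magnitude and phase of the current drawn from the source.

Step 1 — Angular frequency: ω = 2π·f = 2π·400 = 2513 rad/s.
Step 2 — Component impedances:
  R1: Z = R = 90.3 Ω
  L: Z = jωL = j·2513·0.00118 = 0 + j2.966 Ω
  C: Z = 1/(jωC) = -j/(ω·C) = 0 - j3826 Ω
Step 3 — Parallel branch: L || C = 1/(1/L + 1/C) = 0 + j2.968 Ω.
Step 4 — Series with R1: Z_total = R1 + (L || C) = 90.3 + j2.968 Ω = 90.35∠1.9° Ω.
Step 5 — Source phasor: V = 120∠-135.5° V = -85.59 - j84.11 V.
Step 6 — Ohm's law: I = V / Z_total = (-85.59 - j84.11) / (90.3 + j2.968) = -0.9774 - j0.8993 A.
Step 7 — Convert to polar: |I| = 1.328 A, ∠I = -137.4°.

I = 1.328∠-137.4° A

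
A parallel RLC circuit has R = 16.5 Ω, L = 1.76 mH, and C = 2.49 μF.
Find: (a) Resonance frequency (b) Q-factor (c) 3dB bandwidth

Step 1 — Resonance: ω₀ = 1/√(LC) = 1/√(0.00176·2.49e-06) = 1.511e+04 rad/s.
Step 2 — f₀ = ω₀/(2π) = 2404 Hz.
Step 3 — Parallel Q: Q = R/(ω₀L) = 16.5/(1.511e+04·0.00176) = 0.6206.
Step 4 — Bandwidth: Δω = ω₀/Q = 2.434e+04 rad/s; BW = Δω/(2π) = 3874 Hz.

(a) f₀ = 2404 Hz  (b) Q = 0.6206  (c) BW = 3874 Hz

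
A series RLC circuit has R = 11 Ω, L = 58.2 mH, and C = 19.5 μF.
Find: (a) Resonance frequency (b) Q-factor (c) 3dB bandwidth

Step 1 — Resonance condition Im(Z)=0 gives ω₀ = 1/√(LC).
Step 2 — ω₀ = 1/√(0.0582·1.95e-05) = 938.7 rad/s.
Step 3 — f₀ = ω₀/(2π) = 149.4 Hz.
Step 4 — Series Q: Q = ω₀L/R = 938.7·0.0582/11 = 4.967.
Step 5 — 3dB bandwidth: Δω = ω₀/Q = 189 rad/s; BW = Δω/(2π) = 30.08 Hz.

(a) f₀ = 149.4 Hz  (b) Q = 4.967  (c) BW = 30.08 Hz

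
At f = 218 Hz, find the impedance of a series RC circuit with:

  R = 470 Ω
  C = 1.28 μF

Step 1 — Angular frequency: ω = 2π·f = 2π·218 = 1370 rad/s.
Step 2 — Component impedances:
  R: Z = R = 470 Ω
  C: Z = 1/(jωC) = -j/(ω·C) = 0 - j570.4 Ω
Step 3 — Series combination: Z_total = R + C = 470 - j570.4 Ω = 739.1∠-50.5° Ω.

Z = 470 - j570.4 Ω = 739.1∠-50.5° Ω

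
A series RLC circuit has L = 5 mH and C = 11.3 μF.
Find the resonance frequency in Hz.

Step 1 — Resonance condition Im(Z)=0 gives ω₀ = 1/√(LC).
Step 2 — ω₀ = 1/√(0.005·1.13e-05) = 4207 rad/s.
Step 3 — f₀ = ω₀/(2π) = 669.6 Hz.

f₀ = 669.6 Hz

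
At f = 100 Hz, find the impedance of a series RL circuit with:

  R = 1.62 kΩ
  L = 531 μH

Step 1 — Angular frequency: ω = 2π·f = 2π·100 = 628.3 rad/s.
Step 2 — Component impedances:
  R: Z = R = 1620 Ω
  L: Z = jωL = j·628.3·0.000531 = 0 + j0.3336 Ω
Step 3 — Series combination: Z_total = R + L = 1620 + j0.3336 Ω = 1620∠0.0° Ω.

Z = 1620 + j0.3336 Ω = 1620∠0.0° Ω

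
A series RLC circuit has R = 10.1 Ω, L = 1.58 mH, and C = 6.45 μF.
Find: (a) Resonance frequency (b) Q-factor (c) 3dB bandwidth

Step 1 — Resonance condition Im(Z)=0 gives ω₀ = 1/√(LC).
Step 2 — ω₀ = 1/√(0.00158·6.45e-06) = 9906 rad/s.
Step 3 — f₀ = ω₀/(2π) = 1577 Hz.
Step 4 — Series Q: Q = ω₀L/R = 9906·0.00158/10.1 = 1.55.
Step 5 — 3dB bandwidth: Δω = ω₀/Q = 6392 rad/s; BW = Δω/(2π) = 1017 Hz.

(a) f₀ = 1577 Hz  (b) Q = 1.55  (c) BW = 1017 Hz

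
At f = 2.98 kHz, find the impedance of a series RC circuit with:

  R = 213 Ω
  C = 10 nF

Step 1 — Angular frequency: ω = 2π·f = 2π·2980 = 1.872e+04 rad/s.
Step 2 — Component impedances:
  R: Z = R = 213 Ω
  C: Z = 1/(jωC) = -j/(ω·C) = 0 - j5341 Ω
Step 3 — Series combination: Z_total = R + C = 213 - j5341 Ω = 5345∠-87.7° Ω.

Z = 213 - j5341 Ω = 5345∠-87.7° Ω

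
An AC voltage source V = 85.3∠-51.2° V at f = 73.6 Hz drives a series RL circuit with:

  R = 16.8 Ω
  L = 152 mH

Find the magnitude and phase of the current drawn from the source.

Step 1 — Angular frequency: ω = 2π·f = 2π·73.6 = 462.4 rad/s.
Step 2 — Component impedances:
  R: Z = R = 16.8 Ω
  L: Z = jωL = j·462.4·0.152 = 0 + j70.29 Ω
Step 3 — Series combination: Z_total = R + L = 16.8 + j70.29 Ω = 72.27∠76.6° Ω.
Step 4 — Source phasor: V = 85.3∠-51.2° V = 53.45 - j66.48 V.
Step 5 — Ohm's law: I = V / Z_total = (53.45 - j66.48) / (16.8 + j70.29) = -0.7227 - j0.9331 A.
Step 6 — Convert to polar: |I| = 1.18 A, ∠I = -127.8°.

I = 1.18∠-127.8° A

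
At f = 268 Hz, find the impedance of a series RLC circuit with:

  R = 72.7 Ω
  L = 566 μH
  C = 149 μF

Step 1 — Angular frequency: ω = 2π·f = 2π·268 = 1684 rad/s.
Step 2 — Component impedances:
  R: Z = R = 72.7 Ω
  L: Z = jωL = j·1684·0.000566 = 0 + j0.9531 Ω
  C: Z = 1/(jωC) = -j/(ω·C) = 0 - j3.986 Ω
Step 3 — Series combination: Z_total = R + L + C = 72.7 - j3.033 Ω = 72.76∠-2.4° Ω.

Z = 72.7 - j3.033 Ω = 72.76∠-2.4° Ω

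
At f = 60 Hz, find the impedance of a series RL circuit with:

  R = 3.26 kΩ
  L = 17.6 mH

Step 1 — Angular frequency: ω = 2π·f = 2π·60 = 377 rad/s.
Step 2 — Component impedances:
  R: Z = R = 3260 Ω
  L: Z = jωL = j·377·0.0176 = 0 + j6.635 Ω
Step 3 — Series combination: Z_total = R + L = 3260 + j6.635 Ω = 3260∠0.1° Ω.

Z = 3260 + j6.635 Ω = 3260∠0.1° Ω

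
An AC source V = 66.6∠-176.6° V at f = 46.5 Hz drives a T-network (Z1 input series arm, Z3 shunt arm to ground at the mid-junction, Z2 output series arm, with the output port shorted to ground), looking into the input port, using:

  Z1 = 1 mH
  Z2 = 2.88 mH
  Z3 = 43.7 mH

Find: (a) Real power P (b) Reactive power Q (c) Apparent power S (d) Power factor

Step 1 — Angular frequency: ω = 2π·f = 2π·46.5 = 292.2 rad/s.
Step 2 — Component impedances:
  Z1: Z = jωL = j·292.2·0.001 = 0 + j0.2922 Ω
  Z2: Z = jωL = j·292.2·0.00288 = 0 + j0.8414 Ω
  Z3: Z = jωL = j·292.2·0.0437 = 0 + j12.77 Ω
Step 3 — With the output port shorted to ground, the output series arm Z2 runs from the junction to ground; the shunt arm Z3 also runs from the junction to ground. They appear in parallel: Z3 || Z2 = 0 + j0.7894 Ω.
Step 4 — Series with input arm Z1: Z_in = Z1 + (Z3 || Z2) = 0 + j1.082 Ω = 1.082∠90.0° Ω.
Step 5 — Source phasor: V = 66.6∠-176.6° V = -66.48 - j3.95 V.
Step 6 — Current: I = V / Z = -3.652 + j61.47 A = 61.58∠93.4° A.
Step 7 — Complex power: S = V·I* = 0 + j4101 VA.
Step 8 — Real power: P = Re(S) = 0 W.
Step 9 — Reactive power: Q = Im(S) = 4101 VAR.
Step 10 — Apparent power: |S| = 4101 VA.
Step 11 — Power factor: PF = P/|S| = 0 (lagging).

(a) P = 0 W  (b) Q = 4101 VAR  (c) S = 4101 VA  (d) PF = 0 (lagging)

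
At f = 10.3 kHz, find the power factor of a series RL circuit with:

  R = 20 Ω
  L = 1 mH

Step 1 — Angular frequency: ω = 2π·f = 2π·1.03e+04 = 6.472e+04 rad/s.
Step 2 — Component impedances:
  R: Z = R = 20 Ω
  L: Z = jωL = j·6.472e+04·0.001 = 0 + j64.72 Ω
Step 3 — Series combination: Z_total = R + L = 20 + j64.72 Ω = 67.74∠72.8° Ω.
Step 4 — Power factor: PF = cos(φ) = Re(Z)/|Z| = 20/67.737 = 0.2953.
Step 5 — Type: Im(Z) = 64.72 ⇒ lagging (phase φ = 72.8°).

PF = 0.2953 (lagging, φ = 72.8°)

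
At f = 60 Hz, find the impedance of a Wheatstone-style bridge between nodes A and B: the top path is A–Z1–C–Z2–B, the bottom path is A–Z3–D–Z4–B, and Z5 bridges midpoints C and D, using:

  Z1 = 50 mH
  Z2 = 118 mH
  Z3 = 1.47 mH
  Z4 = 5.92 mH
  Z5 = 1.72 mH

Step 1 — Angular frequency: ω = 2π·f = 2π·60 = 377 rad/s.
Step 2 — Component impedances:
  Z1: Z = jωL = j·377·0.05 = 0 + j18.85 Ω
  Z2: Z = jωL = j·377·0.118 = 0 + j44.48 Ω
  Z3: Z = jωL = j·377·0.00147 = 0 + j0.5542 Ω
  Z4: Z = jωL = j·377·0.00592 = 0 + j2.232 Ω
  Z5: Z = jωL = j·377·0.00172 = 0 + j0.6484 Ω
Step 3 — Bridge requires nodal analysis (the Z5 bridge couples midpoints C and D, so the two paths cannot be reduced to a simple series/parallel combination). Setting node B to ground and injecting 1 A at node A, the 3-node admittance system at A, C, D solves to V_A = Z_AB = 0 + j2.664 Ω = 2.664∠90.0° Ω.

Z = 0 + j2.664 Ω = 2.664∠90.0° Ω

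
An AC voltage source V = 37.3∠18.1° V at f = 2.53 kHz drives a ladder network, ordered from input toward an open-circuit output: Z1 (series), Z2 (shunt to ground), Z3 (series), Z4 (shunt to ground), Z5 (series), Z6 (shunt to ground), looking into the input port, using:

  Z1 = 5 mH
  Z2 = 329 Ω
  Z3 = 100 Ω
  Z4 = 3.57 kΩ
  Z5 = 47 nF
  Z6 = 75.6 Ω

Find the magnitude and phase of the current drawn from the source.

Step 1 — Angular frequency: ω = 2π·f = 2π·2530 = 1.59e+04 rad/s.
Step 2 — Component impedances:
  Z1: Z = jωL = j·1.59e+04·0.005 = 0 + j79.48 Ω
  Z2: Z = R = 329 Ω
  Z3: Z = R = 100 Ω
  Z4: Z = R = 3570 Ω
  Z5: Z = 1/(jωC) = -j/(ω·C) = 0 - j1338 Ω
  Z6: Z = R = 75.6 Ω
Step 3 — Ladder network (open output): work backward from the far end, alternating series and parallel combinations. Z_in = 282.2 + j21.8 Ω = 283∠4.4° Ω.
Step 4 — Source phasor: V = 37.3∠18.1° V = 35.45 + j11.59 V.
Step 5 — Ohm's law: I = V / Z_total = (35.45 + j11.59) / (282.2 + j21.8) = 0.1281 + j0.03117 A.
Step 6 — Convert to polar: |I| = 0.1318 A, ∠I = 13.7°.

I = 0.1318∠13.7° A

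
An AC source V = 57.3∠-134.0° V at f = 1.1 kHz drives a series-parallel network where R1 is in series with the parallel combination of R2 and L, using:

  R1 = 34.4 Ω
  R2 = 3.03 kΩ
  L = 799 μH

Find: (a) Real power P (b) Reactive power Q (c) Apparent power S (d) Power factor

Step 1 — Angular frequency: ω = 2π·f = 2π·1100 = 6912 rad/s.
Step 2 — Component impedances:
  R1: Z = R = 34.4 Ω
  R2: Z = R = 3030 Ω
  L: Z = jωL = j·6912·0.000799 = 0 + j5.522 Ω
Step 3 — Parallel branch: R2 || L = 1/(1/R2 + 1/L) = 0.01006 + j5.522 Ω.
Step 4 — Series with R1: Z_total = R1 + (R2 || L) = 34.41 + j5.522 Ω = 34.85∠9.1° Ω.
Step 5 — Source phasor: V = 57.3∠-134.0° V = -39.8 - j41.22 V.
Step 6 — Current: I = V / Z = -1.315 - j0.9868 A = 1.644∠-143.1° A.
Step 7 — Complex power: S = V·I* = 93.02 + j14.93 VA.
Step 8 — Real power: P = Re(S) = 93.02 W.
Step 9 — Reactive power: Q = Im(S) = 14.93 VAR.
Step 10 — Apparent power: |S| = 94.21 VA.
Step 11 — Power factor: PF = P/|S| = 0.9874 (lagging).

(a) P = 93.02 W  (b) Q = 14.93 VAR  (c) S = 94.21 VA  (d) PF = 0.9874 (lagging)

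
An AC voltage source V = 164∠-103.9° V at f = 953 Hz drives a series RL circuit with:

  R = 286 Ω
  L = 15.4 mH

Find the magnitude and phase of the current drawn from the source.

Step 1 — Angular frequency: ω = 2π·f = 2π·953 = 5988 rad/s.
Step 2 — Component impedances:
  R: Z = R = 286 Ω
  L: Z = jωL = j·5988·0.0154 = 0 + j92.21 Ω
Step 3 — Series combination: Z_total = R + L = 286 + j92.21 Ω = 300.5∠17.9° Ω.
Step 4 — Source phasor: V = 164∠-103.9° V = -39.4 - j159.2 V.
Step 5 — Ohm's law: I = V / Z_total = (-39.4 - j159.2) / (286 + j92.21) = -0.2874 - j0.464 A.
Step 6 — Convert to polar: |I| = 0.5458 A, ∠I = -121.8°.

I = 0.5458∠-121.8° A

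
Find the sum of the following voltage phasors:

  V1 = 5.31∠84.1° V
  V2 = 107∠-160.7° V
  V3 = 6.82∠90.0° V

Step 1 — Convert each phasor to rectangular form:
  V1 = 5.31·(cos(84.1°) + j·sin(84.1°)) = 0.5458 + j5.282 V
  V2 = 107·(cos(-160.7°) + j·sin(-160.7°)) = -101 - j35.37 V
  V3 = 6.82·(cos(90.0°) + j·sin(90.0°)) = 0 + j6.82 V
Step 2 — Sum components: V_total = -100.4 - j23.26 V.
Step 3 — Convert to polar: |V_total| = 103.1 V, ∠V_total = -167.0°.

V_total = 103.1∠-167.0° V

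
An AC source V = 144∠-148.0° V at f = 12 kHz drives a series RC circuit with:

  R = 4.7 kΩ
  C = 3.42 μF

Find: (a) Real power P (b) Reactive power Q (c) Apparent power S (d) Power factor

Step 1 — Angular frequency: ω = 2π·f = 2π·1.2e+04 = 7.54e+04 rad/s.
Step 2 — Component impedances:
  R: Z = R = 4700 Ω
  C: Z = 1/(jωC) = -j/(ω·C) = 0 - j3.878 Ω
Step 3 — Series combination: Z_total = R + C = 4700 - j3.878 Ω = 4700∠-0.0° Ω.
Step 4 — Source phasor: V = 144∠-148.0° V = -122.1 - j76.31 V.
Step 5 — Current: I = V / Z = -0.02597 - j0.01626 A = 0.03064∠-148.0° A.
Step 6 — Complex power: S = V·I* = 4.412 - j0.00364 VA.
Step 7 — Real power: P = Re(S) = 4.412 W.
Step 8 — Reactive power: Q = Im(S) = -0.00364 VAR.
Step 9 — Apparent power: |S| = 4.412 VA.
Step 10 — Power factor: PF = P/|S| = 1 (leading).

(a) P = 4.412 W  (b) Q = -0.00364 VAR  (c) S = 4.412 VA  (d) PF = 1 (leading)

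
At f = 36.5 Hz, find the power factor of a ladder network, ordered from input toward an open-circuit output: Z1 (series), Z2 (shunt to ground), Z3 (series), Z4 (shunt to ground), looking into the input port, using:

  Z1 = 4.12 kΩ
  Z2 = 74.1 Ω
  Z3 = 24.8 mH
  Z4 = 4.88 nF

Step 1 — Angular frequency: ω = 2π·f = 2π·36.5 = 229.3 rad/s.
Step 2 — Component impedances:
  Z1: Z = R = 4120 Ω
  Z2: Z = R = 74.1 Ω
  Z3: Z = jωL = j·229.3·0.0248 = 0 + j5.688 Ω
  Z4: Z = 1/(jωC) = -j/(ω·C) = 0 - j8.935e+05 Ω
Step 3 — Ladder network (open output): work backward from the far end, alternating series and parallel combinations. Z_in = 4194 - j0.006145 Ω = 4194∠-0.0° Ω.
Step 4 — Power factor: PF = cos(φ) = Re(Z)/|Z| = 4194/4194 = 1.
Step 5 — Type: Im(Z) = -0.006145 ⇒ leading (phase φ = -0.0°).

PF = 1 (leading, φ = -0.0°)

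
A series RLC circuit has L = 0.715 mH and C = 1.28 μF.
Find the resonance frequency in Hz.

Step 1 — Resonance condition Im(Z)=0 gives ω₀ = 1/√(LC).
Step 2 — ω₀ = 1/√(0.000715·1.28e-06) = 3.306e+04 rad/s.
Step 3 — f₀ = ω₀/(2π) = 5261 Hz.

f₀ = 5261 Hz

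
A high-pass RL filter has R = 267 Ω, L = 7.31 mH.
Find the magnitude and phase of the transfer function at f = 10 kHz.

Step 1 — Angular frequency: ω = 2π·1e+04 = 6.283e+04 rad/s.
Step 2 — Transfer function: H(jω) = jωL/(R + jωL).
Step 3 — Numerator jωL = j·459.3; denominator R + jωL = 267 + j459.3.
Step 4 — H = 0.7474 + j0.4345.
Step 5 — Magnitude: |H| = 0.8645 (-1.3 dB); phase: φ = 30.2°.

|H| = 0.8645 (-1.3 dB), φ = 30.2°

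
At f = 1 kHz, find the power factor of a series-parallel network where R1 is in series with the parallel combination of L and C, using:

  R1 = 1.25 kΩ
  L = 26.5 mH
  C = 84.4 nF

Step 1 — Angular frequency: ω = 2π·f = 2π·1000 = 6283 rad/s.
Step 2 — Component impedances:
  R1: Z = R = 1250 Ω
  L: Z = jωL = j·6283·0.0265 = 0 + j166.5 Ω
  C: Z = 1/(jωC) = -j/(ω·C) = 0 - j1886 Ω
Step 3 — Parallel branch: L || C = 1/(1/L + 1/C) = 0 + j182.6 Ω.
Step 4 — Series with R1: Z_total = R1 + (L || C) = 1250 + j182.6 Ω = 1263∠8.3° Ω.
Step 5 — Power factor: PF = cos(φ) = Re(Z)/|Z| = 1250/1263.3 = 0.9895.
Step 6 — Type: Im(Z) = 182.6 ⇒ lagging (phase φ = 8.3°).

PF = 0.9895 (lagging, φ = 8.3°)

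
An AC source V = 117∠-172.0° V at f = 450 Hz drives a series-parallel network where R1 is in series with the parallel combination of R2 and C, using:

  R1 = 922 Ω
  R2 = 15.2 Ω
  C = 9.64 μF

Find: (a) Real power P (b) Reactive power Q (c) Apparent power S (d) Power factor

Step 1 — Angular frequency: ω = 2π·f = 2π·450 = 2827 rad/s.
Step 2 — Component impedances:
  R1: Z = R = 922 Ω
  R2: Z = R = 15.2 Ω
  C: Z = 1/(jωC) = -j/(ω·C) = 0 - j36.69 Ω
Step 3 — Parallel branch: R2 || C = 1/(1/R2 + 1/C) = 12.97 - j5.375 Ω.
Step 4 — Series with R1: Z_total = R1 + (R2 || C) = 935 - j5.375 Ω = 935∠-0.3° Ω.
Step 5 — Source phasor: V = 117∠-172.0° V = -115.9 - j16.28 V.
Step 6 — Current: I = V / Z = -0.1238 - j0.01813 A = 0.1251∠-171.7° A.
Step 7 — Complex power: S = V·I* = 14.64 - j0.08416 VA.
Step 8 — Real power: P = Re(S) = 14.64 W.
Step 9 — Reactive power: Q = Im(S) = -0.08416 VAR.
Step 10 — Apparent power: |S| = 14.64 VA.
Step 11 — Power factor: PF = P/|S| = 1 (leading).

(a) P = 14.64 W  (b) Q = -0.08416 VAR  (c) S = 14.64 VA  (d) PF = 1 (leading)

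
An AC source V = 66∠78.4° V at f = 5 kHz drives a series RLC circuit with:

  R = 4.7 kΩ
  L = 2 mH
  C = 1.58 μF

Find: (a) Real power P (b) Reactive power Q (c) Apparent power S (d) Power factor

Step 1 — Angular frequency: ω = 2π·f = 2π·5000 = 3.142e+04 rad/s.
Step 2 — Component impedances:
  R: Z = R = 4700 Ω
  L: Z = jωL = j·3.142e+04·0.002 = 0 + j62.83 Ω
  C: Z = 1/(jωC) = -j/(ω·C) = 0 - j20.15 Ω
Step 3 — Series combination: Z_total = R + L + C = 4700 + j42.69 Ω = 4700∠0.5° Ω.
Step 4 — Source phasor: V = 66∠78.4° V = 13.27 + j64.65 V.
Step 5 — Current: I = V / Z = 0.002948 + j0.01373 A = 0.01404∠77.9° A.
Step 6 — Complex power: S = V·I* = 0.9267 + j0.008417 VA.
Step 7 — Real power: P = Re(S) = 0.9267 W.
Step 8 — Reactive power: Q = Im(S) = 0.008417 VAR.
Step 9 — Apparent power: |S| = 0.9268 VA.
Step 10 — Power factor: PF = P/|S| = 1 (lagging).

(a) P = 0.9267 W  (b) Q = 0.008417 VAR  (c) S = 0.9268 VA  (d) PF = 1 (lagging)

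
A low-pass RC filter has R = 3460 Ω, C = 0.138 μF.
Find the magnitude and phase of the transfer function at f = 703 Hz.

Step 1 — Angular frequency: ω = 2π·703 = 4417 rad/s.
Step 2 — Transfer function: H(jω) = 1/(1 + jωRC).
Step 3 — Denominator: 1 + jωRC = 1 + j·4417·3460·1.38e-07 = 1 + j2.109.
Step 4 — H = 0.1835 - j0.3871.
Step 5 — Magnitude: |H| = 0.4284 (-7.4 dB); phase: φ = -64.6°.

|H| = 0.4284 (-7.4 dB), φ = -64.6°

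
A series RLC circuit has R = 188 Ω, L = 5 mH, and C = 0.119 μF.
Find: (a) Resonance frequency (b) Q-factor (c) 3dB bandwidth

Step 1 — Resonance condition Im(Z)=0 gives ω₀ = 1/√(LC).
Step 2 — ω₀ = 1/√(0.005·1.19e-07) = 4.1e+04 rad/s.
Step 3 — f₀ = ω₀/(2π) = 6525 Hz.
Step 4 — Series Q: Q = ω₀L/R = 4.1e+04·0.005/188 = 1.09.
Step 5 — 3dB bandwidth: Δω = ω₀/Q = 3.76e+04 rad/s; BW = Δω/(2π) = 5984 Hz.

(a) f₀ = 6525 Hz  (b) Q = 1.09  (c) BW = 5984 Hz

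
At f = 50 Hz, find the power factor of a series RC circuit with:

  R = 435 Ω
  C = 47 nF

Step 1 — Angular frequency: ω = 2π·f = 2π·50 = 314.2 rad/s.
Step 2 — Component impedances:
  R: Z = R = 435 Ω
  C: Z = 1/(jωC) = -j/(ω·C) = 0 - j6.773e+04 Ω
Step 3 — Series combination: Z_total = R + C = 435 - j6.773e+04 Ω = 6.773e+04∠-89.6° Ω.
Step 4 — Power factor: PF = cos(φ) = Re(Z)/|Z| = 435/6.773e+04 = 0.006423.
Step 5 — Type: Im(Z) = -6.773e+04 ⇒ leading (phase φ = -89.6°).

PF = 0.006423 (leading, φ = -89.6°)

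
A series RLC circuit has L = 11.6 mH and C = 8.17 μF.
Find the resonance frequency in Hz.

Step 1 — Resonance condition Im(Z)=0 gives ω₀ = 1/√(LC).
Step 2 — ω₀ = 1/√(0.0116·8.17e-06) = 3248 rad/s.
Step 3 — f₀ = ω₀/(2π) = 517 Hz.

f₀ = 517 Hz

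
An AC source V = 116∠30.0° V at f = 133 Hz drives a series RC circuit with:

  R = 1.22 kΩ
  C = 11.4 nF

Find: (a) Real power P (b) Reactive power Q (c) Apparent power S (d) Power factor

Step 1 — Angular frequency: ω = 2π·f = 2π·133 = 835.7 rad/s.
Step 2 — Component impedances:
  R: Z = R = 1220 Ω
  C: Z = 1/(jωC) = -j/(ω·C) = 0 - j1.05e+05 Ω
Step 3 — Series combination: Z_total = R + C = 1220 - j1.05e+05 Ω = 1.05e+05∠-89.3° Ω.
Step 4 — Source phasor: V = 116∠30.0° V = 100.5 + j58 V.
Step 5 — Current: I = V / Z = -0.0005413 + j0.0009633 A = 0.001105∠119.3° A.
Step 6 — Complex power: S = V·I* = 0.00149 - j0.1282 VA.
Step 7 — Real power: P = Re(S) = 0.00149 W.
Step 8 — Reactive power: Q = Im(S) = -0.1282 VAR.
Step 9 — Apparent power: |S| = 0.1282 VA.
Step 10 — Power factor: PF = P/|S| = 0.01162 (leading).

(a) P = 0.00149 W  (b) Q = -0.1282 VAR  (c) S = 0.1282 VA  (d) PF = 0.01162 (leading)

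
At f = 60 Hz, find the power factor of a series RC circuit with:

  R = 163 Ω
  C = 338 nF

Step 1 — Angular frequency: ω = 2π·f = 2π·60 = 377 rad/s.
Step 2 — Component impedances:
  R: Z = R = 163 Ω
  C: Z = 1/(jωC) = -j/(ω·C) = 0 - j7848 Ω
Step 3 — Series combination: Z_total = R + C = 163 - j7848 Ω = 7850∠-88.8° Ω.
Step 4 — Power factor: PF = cos(φ) = Re(Z)/|Z| = 163/7849.6 = 0.02077.
Step 5 — Type: Im(Z) = -7848 ⇒ leading (phase φ = -88.8°).

PF = 0.02077 (leading, φ = -88.8°)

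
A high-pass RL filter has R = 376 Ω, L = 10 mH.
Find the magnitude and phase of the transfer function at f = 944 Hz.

Step 1 — Angular frequency: ω = 2π·944 = 5931 rad/s.
Step 2 — Transfer function: H(jω) = jωL/(R + jωL).
Step 3 — Numerator jωL = j·59.31; denominator R + jωL = 376 + j59.31.
Step 4 — H = 0.02428 + j0.1539.
Step 5 — Magnitude: |H| = 0.1558 (-16.1 dB); phase: φ = 81.0°.

|H| = 0.1558 (-16.1 dB), φ = 81.0°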